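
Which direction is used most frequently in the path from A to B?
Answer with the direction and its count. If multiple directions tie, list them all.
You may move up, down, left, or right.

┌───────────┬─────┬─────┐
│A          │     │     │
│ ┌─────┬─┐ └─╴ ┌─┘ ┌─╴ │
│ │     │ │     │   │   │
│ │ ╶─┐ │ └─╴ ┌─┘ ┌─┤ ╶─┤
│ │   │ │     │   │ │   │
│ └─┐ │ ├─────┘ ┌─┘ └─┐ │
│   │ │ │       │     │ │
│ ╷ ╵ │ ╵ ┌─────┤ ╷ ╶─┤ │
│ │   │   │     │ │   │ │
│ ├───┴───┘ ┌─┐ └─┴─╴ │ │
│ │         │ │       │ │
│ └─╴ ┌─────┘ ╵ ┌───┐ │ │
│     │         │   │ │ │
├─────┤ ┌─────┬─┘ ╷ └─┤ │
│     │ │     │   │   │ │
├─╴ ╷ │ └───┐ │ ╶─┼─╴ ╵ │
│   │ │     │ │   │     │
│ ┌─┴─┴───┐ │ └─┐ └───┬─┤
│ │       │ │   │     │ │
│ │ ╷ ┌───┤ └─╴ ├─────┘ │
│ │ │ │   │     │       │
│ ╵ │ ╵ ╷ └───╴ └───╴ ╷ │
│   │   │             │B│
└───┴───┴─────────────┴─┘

Directions: down, down, down, down, down, down, right, right, up, right, right, right, up, right, right, down, down, left, left, left, left, down, down, right, right, down, down, right, right, down, right, right, right, up, right, down
Counts: {'down': 14, 'right': 15, 'up': 3, 'left': 4}
Most common: right (15 times)

Solution:

┌───────────┬─────┬─────┐
│A          │     │     │
│ ┌─────┬─┐ └─╴ ┌─┘ ┌─╴ │
│↓│     │ │     │   │   │
│ │ ╶─┐ │ └─╴ ┌─┘ ┌─┤ ╶─┤
│↓│   │ │     │   │ │   │
│ └─┐ │ ├─────┘ ┌─┘ └─┐ │
│↓  │ │ │       │     │ │
│ ╷ ╵ │ ╵ ┌─────┤ ╷ ╶─┤ │
│↓│   │   │↱ → ↓│ │   │ │
│ ├───┴───┘ ┌─┐ └─┴─╴ │ │
│↓│  ↱ → → ↑│ │↓      │ │
│ └─╴ ┌─────┘ ╵ ┌───┐ │ │
│↳ → ↑│↓ ← ← ← ↲│   │ │ │
├─────┤ ┌─────┬─┘ ╷ └─┤ │
│     │↓│     │   │   │ │
├─╴ ╷ │ └───┐ │ ╶─┼─╴ ╵ │
│   │ │↳ → ↓│ │   │     │
│ ┌─┴─┴───┐ │ └─┐ └───┬─┤
│ │       │↓│   │     │ │
│ │ ╷ ┌───┤ └─╴ ├─────┘ │
│ │ │ │   │↳ → ↓│    ↱ ↓│
│ ╵ │ ╵ ╷ └───╴ └───╴ ╷ │
│   │   │      ↳ → → ↑│B│
└───┴───┴─────────────┴─┘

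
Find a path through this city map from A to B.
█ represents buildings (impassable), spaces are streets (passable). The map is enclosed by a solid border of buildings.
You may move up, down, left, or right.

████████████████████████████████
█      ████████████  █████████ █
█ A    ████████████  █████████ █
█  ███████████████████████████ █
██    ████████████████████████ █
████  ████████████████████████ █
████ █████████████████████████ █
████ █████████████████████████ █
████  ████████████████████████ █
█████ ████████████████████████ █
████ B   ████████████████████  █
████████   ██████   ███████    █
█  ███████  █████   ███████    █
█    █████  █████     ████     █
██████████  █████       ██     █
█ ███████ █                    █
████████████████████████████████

Finding the shortest path from A to B:
Movement: cardinal only
Path length: 11 steps
Directions: down → down → right → right → down → down → down → down → right → down → down

Solution:

████████████████████████████████
█      ████████████  █████████ █
█ A    ████████████  █████████ █
█ ↓███████████████████████████ █
██↳→↓ ████████████████████████ █
████↓ ████████████████████████ █
████↓█████████████████████████ █
████↓█████████████████████████ █
████↳↓████████████████████████ █
█████↓████████████████████████ █
████ B   ████████████████████  █
████████   ██████   ███████    █
█  ███████  █████   ███████    █
█    █████  █████     ████     █
██████████  █████       ██     █
█ ███████ █                    █
████████████████████████████████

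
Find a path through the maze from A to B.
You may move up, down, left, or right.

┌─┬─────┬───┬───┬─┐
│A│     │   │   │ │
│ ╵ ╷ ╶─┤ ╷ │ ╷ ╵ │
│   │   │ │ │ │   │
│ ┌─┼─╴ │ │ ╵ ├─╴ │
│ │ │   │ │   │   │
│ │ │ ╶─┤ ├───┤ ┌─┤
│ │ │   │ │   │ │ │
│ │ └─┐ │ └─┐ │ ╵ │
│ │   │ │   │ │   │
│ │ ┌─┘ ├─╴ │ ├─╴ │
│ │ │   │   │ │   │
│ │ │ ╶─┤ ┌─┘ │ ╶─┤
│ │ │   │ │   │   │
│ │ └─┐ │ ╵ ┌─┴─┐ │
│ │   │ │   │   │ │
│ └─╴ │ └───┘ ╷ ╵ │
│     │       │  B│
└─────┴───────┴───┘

Finding the shortest path through the maze:
Path length: 24 steps
Directions: down → right → up → right → down → right → down → left → down → right → down → down → left → down → right → down → down → right → right → right → up → right → down → right

Solution:

┌─┬─────┬───┬───┬─┐
│A│↱ ↓  │   │   │ │
│ ╵ ╷ ╶─┤ ╷ │ ╷ ╵ │
│↳ ↑│↳ ↓│ │ │ │   │
│ ┌─┼─╴ │ │ ╵ ├─╴ │
│ │ │↓ ↲│ │   │   │
│ │ │ ╶─┤ ├───┤ ┌─┤
│ │ │↳ ↓│ │   │ │ │
│ │ └─┐ │ └─┐ │ ╵ │
│ │   │↓│   │ │   │
│ │ ┌─┘ ├─╴ │ ├─╴ │
│ │ │↓ ↲│   │ │   │
│ │ │ ╶─┤ ┌─┘ │ ╶─┤
│ │ │↳ ↓│ │   │   │
│ │ └─┐ │ ╵ ┌─┴─┐ │
│ │   │↓│   │↱ ↓│ │
│ └─╴ │ └───┘ ╷ ╵ │
│     │↳ → → ↑│↳ B│
└─────┴───────┴───┘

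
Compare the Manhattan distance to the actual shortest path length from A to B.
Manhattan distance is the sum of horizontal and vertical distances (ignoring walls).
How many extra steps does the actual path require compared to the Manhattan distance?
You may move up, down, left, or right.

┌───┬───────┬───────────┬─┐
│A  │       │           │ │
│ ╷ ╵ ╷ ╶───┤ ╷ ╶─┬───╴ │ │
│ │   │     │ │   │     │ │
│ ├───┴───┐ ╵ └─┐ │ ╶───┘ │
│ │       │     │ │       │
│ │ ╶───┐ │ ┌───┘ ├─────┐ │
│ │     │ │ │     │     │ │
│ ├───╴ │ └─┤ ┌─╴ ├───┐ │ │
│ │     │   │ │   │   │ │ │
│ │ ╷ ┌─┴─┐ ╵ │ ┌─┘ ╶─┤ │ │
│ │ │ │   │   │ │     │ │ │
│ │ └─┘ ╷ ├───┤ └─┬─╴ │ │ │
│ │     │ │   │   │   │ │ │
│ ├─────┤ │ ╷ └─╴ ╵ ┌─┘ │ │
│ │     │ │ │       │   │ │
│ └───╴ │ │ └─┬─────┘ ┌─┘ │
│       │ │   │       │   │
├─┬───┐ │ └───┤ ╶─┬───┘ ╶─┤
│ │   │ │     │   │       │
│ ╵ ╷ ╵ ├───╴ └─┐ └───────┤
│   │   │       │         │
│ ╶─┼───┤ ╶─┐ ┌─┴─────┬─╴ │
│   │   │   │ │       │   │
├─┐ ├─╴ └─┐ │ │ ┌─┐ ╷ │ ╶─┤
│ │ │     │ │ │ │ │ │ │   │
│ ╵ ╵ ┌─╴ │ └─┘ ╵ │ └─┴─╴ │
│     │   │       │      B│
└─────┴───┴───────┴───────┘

Manhattan distance: |13 - 0| + |12 - 0| = 25
Actual path length: 65
Extra steps: 65 - 25 = 40

Solution:

┌───┬───────┬───────────┬─┐
│A ↓│↱ ↓    │↱ ↓        │ │
│ ╷ ╵ ╷ ╶───┤ ╷ ╶─┬───╴ │ │
│ │↳ ↑│↳ → ↓│↑│↳ ↓│     │ │
│ ├───┴───┐ ╵ └─┐ │ ╶───┘ │
│ │↓ ← ← ↰│↳ ↑  │↓│       │
│ │ ╶───┐ │ ┌───┘ ├─────┐ │
│ │↳ → ↓│↑│ │↓ ← ↲│     │ │
│ ├───╴ │ └─┤ ┌─╴ ├───┐ │ │
│ │↓ ← ↲│↑ ↰│↓│   │   │ │ │
│ │ ╷ ┌─┴─┐ ╵ │ ┌─┘ ╶─┤ │ │
│ │↓│ │↱ ↓│↑ ↲│ │     │ │ │
│ │ └─┘ ╷ ├───┤ └─┬─╴ │ │ │
│ │↳ → ↑│↓│   │   │   │ │ │
│ ├─────┤ │ ╷ └─╴ ╵ ┌─┘ │ │
│ │     │↓│ │       │   │ │
│ └───╴ │ │ └─┬─────┘ ┌─┘ │
│       │↓│   │       │   │
├─┬───┐ │ └───┤ ╶─┬───┘ ╶─┤
│ │   │ │↳ → ↓│   │       │
│ ╵ ╷ ╵ ├───╴ └─┐ └───────┤
│   │   │↓ ← ↲  │         │
│ ╶─┼───┤ ╶─┐ ┌─┴─────┬─╴ │
│   │   │↳ ↓│ │↱ → ↓  │   │
├─┐ ├─╴ └─┐ │ │ ┌─┐ ╷ │ ╶─┤
│ │ │     │↓│ │↑│ │↓│ │   │
│ ╵ ╵ ┌─╴ │ └─┘ ╵ │ └─┴─╴ │
│     │   │↳ → ↑  │↳ → → B│
└─────┴───┴───────┴───────┘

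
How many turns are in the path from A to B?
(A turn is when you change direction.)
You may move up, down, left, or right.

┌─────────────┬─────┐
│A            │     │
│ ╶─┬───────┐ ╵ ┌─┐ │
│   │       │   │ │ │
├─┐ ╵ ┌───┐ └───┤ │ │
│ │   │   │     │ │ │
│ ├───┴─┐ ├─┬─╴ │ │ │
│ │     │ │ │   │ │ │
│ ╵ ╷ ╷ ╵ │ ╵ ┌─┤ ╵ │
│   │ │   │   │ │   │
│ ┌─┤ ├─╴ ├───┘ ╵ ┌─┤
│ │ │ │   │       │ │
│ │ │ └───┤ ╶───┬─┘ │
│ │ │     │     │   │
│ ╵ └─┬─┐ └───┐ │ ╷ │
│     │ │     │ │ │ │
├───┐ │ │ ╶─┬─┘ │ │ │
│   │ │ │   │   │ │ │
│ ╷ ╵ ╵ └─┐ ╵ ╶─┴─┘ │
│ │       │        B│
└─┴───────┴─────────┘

Directions: right, right, right, right, right, right, down, right, up, right, right, down, down, down, down, left, down, left, left, left, down, right, right, down, down, left, down, right, right, right
Number of turns: 14

Solution:

┌─────────────┬─────┐
│A → → → → → ↓│↱ → ↓│
│ ╶─┬───────┐ ╵ ┌─┐ │
│   │       │↳ ↑│ │↓│
├─┐ ╵ ┌───┐ └───┤ │ │
│ │   │   │     │ │↓│
│ ├───┴─┐ ├─┬─╴ │ │ │
│ │     │ │ │   │ │↓│
│ ╵ ╷ ╷ ╵ │ ╵ ┌─┤ ╵ │
│   │ │   │   │ │↓ ↲│
│ ┌─┤ ├─╴ ├───┘ ╵ ┌─┤
│ │ │ │   │↓ ← ← ↲│ │
│ │ │ └───┤ ╶───┬─┘ │
│ │ │     │↳ → ↓│   │
│ ╵ └─┬─┐ └───┐ │ ╷ │
│     │ │     │↓│ │ │
├───┐ │ │ ╶─┬─┘ │ │ │
│   │ │ │   │↓ ↲│ │ │
│ ╷ ╵ ╵ └─┐ ╵ ╶─┴─┘ │
│ │       │  ↳ → → B│
└─┴───────┴─────────┘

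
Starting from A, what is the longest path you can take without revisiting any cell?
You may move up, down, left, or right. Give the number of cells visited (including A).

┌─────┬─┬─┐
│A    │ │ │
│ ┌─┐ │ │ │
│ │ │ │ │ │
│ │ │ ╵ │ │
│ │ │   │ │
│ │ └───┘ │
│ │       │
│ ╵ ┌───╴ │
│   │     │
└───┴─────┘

Finding longest simple path using DFS:
Start: (0, 0)
Longest path visits 13 cells
Path: A → down → down → down → down → right → up → right → right → right → up → up → up

Solution:

┌─────┬─┬─┐
│A    │ │B│
│ ┌─┐ │ │ │
│↓│ │ │ │↑│
│ │ │ ╵ │ │
│↓│ │   │↑│
│ │ └───┘ │
│↓│↱ → → ↑│
│ ╵ ┌───╴ │
│↳ ↑│     │
└───┴─────┘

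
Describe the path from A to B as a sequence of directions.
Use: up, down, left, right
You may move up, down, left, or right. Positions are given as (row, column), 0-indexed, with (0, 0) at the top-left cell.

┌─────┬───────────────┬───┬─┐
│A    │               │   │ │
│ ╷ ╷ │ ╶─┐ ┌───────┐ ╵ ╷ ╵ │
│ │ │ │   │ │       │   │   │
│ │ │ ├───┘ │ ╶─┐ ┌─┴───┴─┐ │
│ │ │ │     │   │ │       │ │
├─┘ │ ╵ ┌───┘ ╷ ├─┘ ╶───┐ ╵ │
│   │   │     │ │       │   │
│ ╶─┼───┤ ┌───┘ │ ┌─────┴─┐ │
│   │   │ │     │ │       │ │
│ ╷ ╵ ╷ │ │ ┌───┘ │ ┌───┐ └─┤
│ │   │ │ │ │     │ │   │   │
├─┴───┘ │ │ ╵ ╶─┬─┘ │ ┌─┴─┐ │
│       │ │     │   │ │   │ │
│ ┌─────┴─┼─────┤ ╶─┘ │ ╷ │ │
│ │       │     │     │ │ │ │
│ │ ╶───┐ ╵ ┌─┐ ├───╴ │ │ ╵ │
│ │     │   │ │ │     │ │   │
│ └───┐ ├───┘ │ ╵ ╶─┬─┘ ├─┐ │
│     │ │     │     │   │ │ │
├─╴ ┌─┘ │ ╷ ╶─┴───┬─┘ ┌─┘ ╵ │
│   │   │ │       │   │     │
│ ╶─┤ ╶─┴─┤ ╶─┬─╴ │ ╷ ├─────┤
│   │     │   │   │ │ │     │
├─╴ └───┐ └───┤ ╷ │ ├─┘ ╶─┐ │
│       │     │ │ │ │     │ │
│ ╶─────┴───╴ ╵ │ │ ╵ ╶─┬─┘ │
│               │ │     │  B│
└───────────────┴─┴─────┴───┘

Finding the path and converting it to directions:
Path through cells: (0,0) → (0,1) → (1,1) → (2,1) → (3,1) → (3,0) → (4,0) → (4,1) → (5,1) → (5,2) → (4,2) → (4,3) → (5,3) → (6,3) → (6,2) → (6,1) → (6,0) → (7,0) → (8,0) → (9,0) → (9,1) → (10,1) → (10,0) → (11,0) → (11,1) → (12,1) → (12,0) → (13,0) → (13,1) → (13,2) → (13,3) → (13,4) → (13,5) → (13,6) → (12,6) → (12,5) → (12,4) → (11,4) → (11,3) → (11,2) → (10,2) → (10,3) → (9,3) → (8,3) → (8,2) → (8,1) → (7,1) → (7,2) → (7,3) → (7,4) → (8,4) → (8,5) → (7,5) → (7,6) → (7,7) → (8,7) → (9,7) → (9,8) → (8,8) → (8,9) → (8,10) → (7,10) → (7,9) → (7,8) → (6,8) → (6,9) → (5,9) → (4,9) → (4,10) → (4,11) → (4,12) → (5,12) → (5,13) → (6,13) → (7,13) → (8,13) → (8,12) → (7,12) → (6,12) → (6,11) → (7,11) → (8,11) → (9,11) → (9,10) → (10,10) → (10,9) → (11,9) → (12,9) → (13,9) → (13,10) → (12,10) → (12,11) → (11,11) → (11,12) → (11,13) → (12,13) → (13,13)
Directions: right, down, down, down, left, down, right, down, right, up, right, down, down, left, left, left, down, down, down, right, down, left, down, right, down, left, down, right, right, right, right, right, right, up, left, left, up, left, left, up, right, up, up, left, left, up, right, right, right, down, right, up, right, right, down, down, right, up, right, right, up, left, left, up, right, up, up, right, right, right, down, right, down, down, down, left, up, up, left, down, down, down, left, down, left, down, down, down, right, up, right, up, right, right, down, down

Solution:

┌─────┬───────────────┬───┬─┐
│A ↓  │               │   │ │
│ ╷ ╷ │ ╶─┐ ┌───────┐ ╵ ╷ ╵ │
│ │↓│ │   │ │       │   │   │
│ │ │ ├───┘ │ ╶─┐ ┌─┴───┴─┐ │
│ │↓│ │     │   │ │       │ │
├─┘ │ ╵ ┌───┘ ╷ ├─┘ ╶───┐ ╵ │
│↓ ↲│   │     │ │       │   │
│ ╶─┼───┤ ┌───┘ │ ┌─────┴─┐ │
│↳ ↓│↱ ↓│ │     │ │↱ → → ↓│ │
│ ╷ ╵ ╷ │ │ ┌───┘ │ ┌───┐ └─┤
│ │↳ ↑│↓│ │ │     │↑│   │↳ ↓│
├─┴───┘ │ │ ╵ ╶─┬─┘ │ ┌─┴─┐ │
│↓ ← ← ↲│ │     │↱ ↑│ │↓ ↰│↓│
│ ┌─────┴─┼─────┤ ╶─┘ │ ╷ │ │
│↓│↱ → → ↓│↱ → ↓│↑ ← ↰│↓│↑│↓│
│ │ ╶───┐ ╵ ┌─┐ ├───╴ │ │ ╵ │
│↓│↑ ← ↰│↳ ↑│ │↓│↱ → ↑│↓│↑ ↲│
│ └───┐ ├───┘ │ ╵ ╶─┬─┘ ├─┐ │
│↳ ↓  │↑│     │↳ ↑  │↓ ↲│ │ │
├─╴ ┌─┘ │ ╷ ╶─┴───┬─┘ ┌─┘ ╵ │
│↓ ↲│↱ ↑│ │       │↓ ↲│     │
│ ╶─┤ ╶─┴─┤ ╶─┬─╴ │ ╷ ├─────┤
│↳ ↓│↑ ← ↰│   │   │↓│ │↱ → ↓│
├─╴ └───┐ └───┤ ╷ │ ├─┘ ╶─┐ │
│↓ ↲    │↑ ← ↰│ │ │↓│↱ ↑  │↓│
│ ╶─────┴───╴ ╵ │ │ ╵ ╶─┬─┘ │
│↳ → → → → → ↑  │ │↳ ↑  │  B│
└───────────────┴─┴─────┴───┘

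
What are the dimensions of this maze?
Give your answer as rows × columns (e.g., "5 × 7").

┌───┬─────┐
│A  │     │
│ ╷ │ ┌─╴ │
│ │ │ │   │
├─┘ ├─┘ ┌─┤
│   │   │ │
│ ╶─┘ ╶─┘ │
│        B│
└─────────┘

Counting the maze dimensions:
Rows (vertical): 4
Columns (horizontal): 5
Dimensions: 4 × 5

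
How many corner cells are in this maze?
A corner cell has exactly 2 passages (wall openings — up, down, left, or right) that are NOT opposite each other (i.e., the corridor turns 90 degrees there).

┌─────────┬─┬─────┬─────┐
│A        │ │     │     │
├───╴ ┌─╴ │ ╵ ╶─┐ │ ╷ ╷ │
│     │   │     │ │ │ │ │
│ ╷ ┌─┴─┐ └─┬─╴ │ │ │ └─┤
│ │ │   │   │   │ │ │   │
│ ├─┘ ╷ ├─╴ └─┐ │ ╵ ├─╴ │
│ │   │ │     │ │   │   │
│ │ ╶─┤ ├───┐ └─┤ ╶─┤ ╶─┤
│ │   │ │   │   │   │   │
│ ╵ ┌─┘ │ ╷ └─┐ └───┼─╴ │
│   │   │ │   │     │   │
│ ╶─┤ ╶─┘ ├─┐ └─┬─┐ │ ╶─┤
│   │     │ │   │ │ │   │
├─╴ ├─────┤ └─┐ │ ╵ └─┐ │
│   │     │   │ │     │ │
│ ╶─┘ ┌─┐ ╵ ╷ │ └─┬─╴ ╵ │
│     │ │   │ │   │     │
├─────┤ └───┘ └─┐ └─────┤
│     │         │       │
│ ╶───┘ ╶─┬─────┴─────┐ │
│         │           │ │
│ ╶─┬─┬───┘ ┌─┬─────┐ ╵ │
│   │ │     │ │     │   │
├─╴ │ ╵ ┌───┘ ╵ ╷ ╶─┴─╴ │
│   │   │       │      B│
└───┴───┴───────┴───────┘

Counting corner cells (2 non-opposite passages):
Total corners: 76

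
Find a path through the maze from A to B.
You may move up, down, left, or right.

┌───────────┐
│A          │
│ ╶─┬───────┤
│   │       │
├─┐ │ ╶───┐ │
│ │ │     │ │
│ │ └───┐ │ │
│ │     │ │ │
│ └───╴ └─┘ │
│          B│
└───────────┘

Finding the shortest path through the maze:
Path length: 9 steps
Directions: down → right → down → down → right → right → down → right → right

Solution:

┌───────────┐
│A          │
│ ╶─┬───────┤
│↳ ↓│       │
├─┐ │ ╶───┐ │
│ │↓│     │ │
│ │ └───┐ │ │
│ │↳ → ↓│ │ │
│ └───╴ └─┘ │
│      ↳ → B│
└───────────┘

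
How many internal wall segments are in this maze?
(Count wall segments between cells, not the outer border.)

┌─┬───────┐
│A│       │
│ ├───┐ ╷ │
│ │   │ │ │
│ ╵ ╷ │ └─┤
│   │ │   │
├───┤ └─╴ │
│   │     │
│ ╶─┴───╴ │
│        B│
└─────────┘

Counting internal wall segments:
Total internal walls: 16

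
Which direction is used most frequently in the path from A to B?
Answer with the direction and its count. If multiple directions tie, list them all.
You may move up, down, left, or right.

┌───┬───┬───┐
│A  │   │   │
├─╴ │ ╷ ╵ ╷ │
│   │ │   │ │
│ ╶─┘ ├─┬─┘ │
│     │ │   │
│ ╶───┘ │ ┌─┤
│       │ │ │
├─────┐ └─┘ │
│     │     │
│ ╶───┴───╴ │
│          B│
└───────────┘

Directions: right, down, left, down, down, right, right, right, down, right, right, down
Counts: {'right': 6, 'down': 5, 'left': 1}
Most common: right (6 times)

Solution:

┌───┬───┬───┐
│A ↓│   │   │
├─╴ │ ╷ ╵ ╷ │
│↓ ↲│ │   │ │
│ ╶─┘ ├─┬─┘ │
│↓    │ │   │
│ ╶───┘ │ ┌─┤
│↳ → → ↓│ │ │
├─────┐ └─┘ │
│     │↳ → ↓│
│ ╶───┴───╴ │
│          B│
└───────────┘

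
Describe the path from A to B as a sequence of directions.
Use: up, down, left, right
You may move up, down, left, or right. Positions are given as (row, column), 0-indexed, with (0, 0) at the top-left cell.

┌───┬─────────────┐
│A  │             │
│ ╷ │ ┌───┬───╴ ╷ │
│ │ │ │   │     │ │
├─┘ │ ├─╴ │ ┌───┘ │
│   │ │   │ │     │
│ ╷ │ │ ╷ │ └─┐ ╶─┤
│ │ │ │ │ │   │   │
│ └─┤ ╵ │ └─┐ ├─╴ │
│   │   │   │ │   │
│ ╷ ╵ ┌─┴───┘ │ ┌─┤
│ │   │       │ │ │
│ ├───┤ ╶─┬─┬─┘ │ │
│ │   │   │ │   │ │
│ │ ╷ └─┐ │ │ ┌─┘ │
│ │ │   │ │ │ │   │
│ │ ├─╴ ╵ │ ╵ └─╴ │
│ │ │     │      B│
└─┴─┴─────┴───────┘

Finding the path and converting it to directions:
Path through cells: (0,0) → (0,1) → (1,1) → (2,1) → (2,0) → (3,0) → (4,0) → (4,1) → (5,1) → (5,2) → (4,2) → (3,2) → (2,2) → (1,2) → (0,2) → (0,3) → (0,4) → (0,5) → (0,6) → (0,7) → (0,8) → (1,8) → (2,8) → (2,7) → (3,7) → (3,8) → (4,8) → (4,7) → (5,7) → (6,7) → (6,6) → (7,6) → (8,6) → (8,7) → (8,8)
Directions: right, down, down, left, down, down, right, down, right, up, up, up, up, up, right, right, right, right, right, right, down, down, left, down, right, down, left, down, down, left, down, down, right, right

Solution:

┌───┬─────────────┐
│A ↓│↱ → → → → → ↓│
│ ╷ │ ┌───┬───╴ ╷ │
│ │↓│↑│   │     │↓│
├─┘ │ ├─╴ │ ┌───┘ │
│↓ ↲│↑│   │ │  ↓ ↲│
│ ╷ │ │ ╷ │ └─┐ ╶─┤
│↓│ │↑│ │ │   │↳ ↓│
│ └─┤ ╵ │ └─┐ ├─╴ │
│↳ ↓│↑  │   │ │↓ ↲│
│ ╷ ╵ ┌─┴───┘ │ ┌─┤
│ │↳ ↑│       │↓│ │
│ ├───┤ ╶─┬─┬─┘ │ │
│ │   │   │ │↓ ↲│ │
│ │ ╷ └─┐ │ │ ┌─┘ │
│ │ │   │ │ │↓│   │
│ │ ├─╴ ╵ │ ╵ └─╴ │
│ │ │     │  ↳ → B│
└─┴─┴─────┴───────┘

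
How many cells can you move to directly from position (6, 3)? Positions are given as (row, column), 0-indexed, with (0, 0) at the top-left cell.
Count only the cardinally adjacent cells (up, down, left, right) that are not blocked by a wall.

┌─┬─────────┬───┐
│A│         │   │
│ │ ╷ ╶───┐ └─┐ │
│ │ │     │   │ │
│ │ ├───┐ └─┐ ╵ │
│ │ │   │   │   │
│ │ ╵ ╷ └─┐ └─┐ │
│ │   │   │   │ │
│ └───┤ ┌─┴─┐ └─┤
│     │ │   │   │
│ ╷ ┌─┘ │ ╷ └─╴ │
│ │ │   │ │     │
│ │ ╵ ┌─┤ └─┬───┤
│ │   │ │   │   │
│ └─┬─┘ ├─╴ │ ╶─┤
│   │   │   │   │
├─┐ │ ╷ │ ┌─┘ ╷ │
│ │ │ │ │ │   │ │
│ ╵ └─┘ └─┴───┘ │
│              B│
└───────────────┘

Checking passable neighbors of (6, 3):
Neighbors: (7, 3)
Count: 1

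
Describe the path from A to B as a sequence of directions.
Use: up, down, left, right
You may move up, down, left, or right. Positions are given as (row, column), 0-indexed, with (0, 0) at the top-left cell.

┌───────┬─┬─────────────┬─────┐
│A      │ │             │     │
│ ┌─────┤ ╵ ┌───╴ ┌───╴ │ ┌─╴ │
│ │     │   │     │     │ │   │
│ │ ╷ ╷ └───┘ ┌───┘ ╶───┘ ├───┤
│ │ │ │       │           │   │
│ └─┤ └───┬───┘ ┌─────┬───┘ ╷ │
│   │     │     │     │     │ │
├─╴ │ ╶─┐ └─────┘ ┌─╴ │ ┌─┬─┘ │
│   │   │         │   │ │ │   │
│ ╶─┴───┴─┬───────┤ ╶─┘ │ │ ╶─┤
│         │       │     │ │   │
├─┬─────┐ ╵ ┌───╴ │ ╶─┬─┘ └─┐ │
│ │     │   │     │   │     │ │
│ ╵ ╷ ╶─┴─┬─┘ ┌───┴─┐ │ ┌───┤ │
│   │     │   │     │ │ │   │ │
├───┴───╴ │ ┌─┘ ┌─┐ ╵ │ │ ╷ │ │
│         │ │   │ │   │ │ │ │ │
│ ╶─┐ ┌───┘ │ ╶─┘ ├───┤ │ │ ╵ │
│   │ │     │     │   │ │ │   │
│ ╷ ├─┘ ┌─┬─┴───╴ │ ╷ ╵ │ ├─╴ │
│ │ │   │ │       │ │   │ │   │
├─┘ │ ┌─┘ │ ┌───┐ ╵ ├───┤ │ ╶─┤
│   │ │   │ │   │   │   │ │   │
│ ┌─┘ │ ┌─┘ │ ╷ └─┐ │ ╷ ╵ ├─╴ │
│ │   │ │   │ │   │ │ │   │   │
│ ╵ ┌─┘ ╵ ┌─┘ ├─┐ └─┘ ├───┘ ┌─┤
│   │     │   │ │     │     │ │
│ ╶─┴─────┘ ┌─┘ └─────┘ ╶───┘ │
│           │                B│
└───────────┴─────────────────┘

Finding the path and converting it to directions:
Path through cells: (0,0) → (1,0) → (2,0) → (3,0) → (3,1) → (4,1) → (4,0) → (5,0) → (5,1) → (5,2) → (5,3) → (5,4) → (6,4) → (6,5) → (5,5) → (5,6) → (5,7) → (5,8) → (6,8) → (6,7) → (6,6) → (7,6) → (7,5) → (8,5) → (9,5) → (9,4) → (9,3) → (10,3) → (10,2) → (11,2) → (12,2) → (12,1) → (13,1) → (13,0) → (14,0) → (14,1) → (14,2) → (14,3) → (14,4) → (14,5) → (13,5) → (13,6) → (12,6) → (11,6) → (11,7) → (12,7) → (12,8) → (13,8) → (13,9) → (13,10) → (12,10) → (11,10) → (11,11) → (12,11) → (12,12) → (11,12) → (10,12) → (9,12) → (8,12) → (7,12) → (7,13) → (8,13) → (9,13) → (9,14) → (10,14) → (10,13) → (11,13) → (11,14) → (12,14) → (12,13) → (13,13) → (13,12) → (13,11) → (14,11) → (14,12) → (14,13) → (14,14)
Directions: down, down, down, right, down, left, down, right, right, right, right, down, right, up, right, right, right, down, left, left, down, left, down, down, left, left, down, left, down, down, left, down, left, down, right, right, right, right, right, up, right, up, up, right, down, right, down, right, right, up, up, right, down, right, up, up, up, up, up, right, down, down, right, down, left, down, right, down, left, down, left, left, down, right, right, right

Solution:

┌───────┬─┬─────────────┬─────┐
│A      │ │             │     │
│ ┌─────┤ ╵ ┌───╴ ┌───╴ │ ┌─╴ │
│↓│     │   │     │     │ │   │
│ │ ╷ ╷ └───┘ ┌───┘ ╶───┘ ├───┤
│↓│ │ │       │           │   │
│ └─┤ └───┬───┘ ┌─────┬───┘ ╷ │
│↳ ↓│     │     │     │     │ │
├─╴ │ ╶─┐ └─────┘ ┌─╴ │ ┌─┬─┘ │
│↓ ↲│   │         │   │ │ │   │
│ ╶─┴───┴─┬───────┤ ╶─┘ │ │ ╶─┤
│↳ → → → ↓│↱ → → ↓│     │ │   │
├─┬─────┐ ╵ ┌───╴ │ ╶─┬─┘ └─┐ │
│ │     │↳ ↑│↓ ← ↲│   │     │ │
│ ╵ ╷ ╶─┴─┬─┘ ┌───┴─┐ │ ┌───┤ │
│   │     │↓ ↲│     │ │ │↱ ↓│ │
├───┴───╴ │ ┌─┘ ┌─┐ ╵ │ │ ╷ │ │
│         │↓│   │ │   │ │↑│↓│ │
│ ╶─┐ ┌───┘ │ ╶─┘ ├───┤ │ │ ╵ │
│   │ │↓ ← ↲│     │   │ │↑│↳ ↓│
│ ╷ ├─┘ ┌─┬─┴───╴ │ ╷ ╵ │ ├─╴ │
│ │ │↓ ↲│ │       │ │   │↑│↓ ↲│
├─┘ │ ┌─┘ │ ┌───┐ ╵ ├───┤ │ ╶─┤
│   │↓│   │ │↱ ↓│   │↱ ↓│↑│↳ ↓│
│ ┌─┘ │ ┌─┘ │ ╷ └─┐ │ ╷ ╵ ├─╴ │
│ │↓ ↲│ │   │↑│↳ ↓│ │↑│↳ ↑│↓ ↲│
│ ╵ ┌─┘ ╵ ┌─┘ ├─┐ └─┘ ├───┘ ┌─┤
│↓ ↲│     │↱ ↑│ │↳ → ↑│↓ ← ↲│ │
│ ╶─┴─────┘ ┌─┘ └─────┘ ╶───┘ │
│↳ → → → → ↑│          ↳ → → B│
└───────────┴─────────────────┘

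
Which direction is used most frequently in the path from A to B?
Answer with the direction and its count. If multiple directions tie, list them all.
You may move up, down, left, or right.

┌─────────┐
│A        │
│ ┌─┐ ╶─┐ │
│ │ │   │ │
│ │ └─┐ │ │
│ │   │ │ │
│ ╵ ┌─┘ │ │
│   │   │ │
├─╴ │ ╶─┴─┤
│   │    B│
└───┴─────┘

Directions: right, right, down, right, down, down, left, down, right, right
Counts: {'right': 5, 'down': 4, 'left': 1}
Most common: right (5 times)

Solution:

┌─────────┐
│A → ↓    │
│ ┌─┐ ╶─┐ │
│ │ │↳ ↓│ │
│ │ └─┐ │ │
│ │   │↓│ │
│ ╵ ┌─┘ │ │
│   │↓ ↲│ │
├─╴ │ ╶─┴─┤
│   │↳ → B│
└───┴─────┘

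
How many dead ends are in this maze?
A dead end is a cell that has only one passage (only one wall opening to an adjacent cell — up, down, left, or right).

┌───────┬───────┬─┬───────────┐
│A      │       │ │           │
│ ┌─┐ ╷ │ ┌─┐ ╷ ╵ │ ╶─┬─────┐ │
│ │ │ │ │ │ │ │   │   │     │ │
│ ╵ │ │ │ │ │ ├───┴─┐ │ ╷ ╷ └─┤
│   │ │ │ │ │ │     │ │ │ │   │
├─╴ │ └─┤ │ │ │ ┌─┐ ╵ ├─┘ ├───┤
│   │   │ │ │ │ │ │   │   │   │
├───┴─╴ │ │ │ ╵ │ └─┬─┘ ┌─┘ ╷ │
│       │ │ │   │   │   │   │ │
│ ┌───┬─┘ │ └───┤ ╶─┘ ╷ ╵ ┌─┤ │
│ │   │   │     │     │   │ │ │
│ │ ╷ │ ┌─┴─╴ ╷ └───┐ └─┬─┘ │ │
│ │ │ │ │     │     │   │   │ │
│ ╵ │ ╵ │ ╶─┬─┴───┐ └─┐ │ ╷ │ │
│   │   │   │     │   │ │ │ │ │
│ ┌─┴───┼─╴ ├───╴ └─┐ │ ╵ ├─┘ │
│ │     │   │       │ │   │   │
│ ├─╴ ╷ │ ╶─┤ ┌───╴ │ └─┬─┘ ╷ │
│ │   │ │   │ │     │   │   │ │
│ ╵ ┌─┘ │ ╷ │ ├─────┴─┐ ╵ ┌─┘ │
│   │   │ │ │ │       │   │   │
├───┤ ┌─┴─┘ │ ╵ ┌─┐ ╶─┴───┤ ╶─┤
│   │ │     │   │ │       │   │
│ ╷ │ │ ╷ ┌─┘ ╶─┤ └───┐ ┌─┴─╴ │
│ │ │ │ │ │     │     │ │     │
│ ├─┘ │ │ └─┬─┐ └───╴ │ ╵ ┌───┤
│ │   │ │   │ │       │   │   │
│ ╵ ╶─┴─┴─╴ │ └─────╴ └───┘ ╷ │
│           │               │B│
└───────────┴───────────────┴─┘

Checking each cell for number of passages:

Dead ends found at positions:
  (0, 8)
  (1, 1)
  (1, 5)
  (1, 14)
  (2, 3)
  (2, 11)
  (2, 14)
  (3, 0)
  (3, 8)
  (4, 9)
  (5, 13)
  (7, 6)
  (7, 13)
  (8, 1)
  (9, 7)
  (10, 4)
  (10, 10)
  (11, 8)
  (11, 12)
  (12, 1)
  (12, 5)
  (13, 3)
  (13, 6)
  (14, 14)
Total dead ends: 24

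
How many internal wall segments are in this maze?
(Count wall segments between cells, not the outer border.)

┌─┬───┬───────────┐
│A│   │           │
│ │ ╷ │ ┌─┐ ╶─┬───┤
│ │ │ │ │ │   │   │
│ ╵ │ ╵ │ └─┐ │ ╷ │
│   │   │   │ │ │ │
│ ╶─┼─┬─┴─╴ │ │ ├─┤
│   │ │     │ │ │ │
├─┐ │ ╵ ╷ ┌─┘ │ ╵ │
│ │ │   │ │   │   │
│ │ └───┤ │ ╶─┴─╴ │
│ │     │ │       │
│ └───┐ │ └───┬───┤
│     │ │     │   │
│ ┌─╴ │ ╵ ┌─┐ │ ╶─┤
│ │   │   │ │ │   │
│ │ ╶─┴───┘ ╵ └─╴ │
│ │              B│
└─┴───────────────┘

Counting internal wall segments:
Total internal walls: 64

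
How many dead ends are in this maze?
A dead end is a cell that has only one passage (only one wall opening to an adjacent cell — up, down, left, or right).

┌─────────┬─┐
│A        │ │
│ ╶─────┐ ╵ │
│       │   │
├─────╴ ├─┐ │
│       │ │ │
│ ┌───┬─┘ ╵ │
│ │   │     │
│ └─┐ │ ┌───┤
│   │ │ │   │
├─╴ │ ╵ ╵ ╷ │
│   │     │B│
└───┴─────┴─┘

Checking each cell for number of passages:

Dead ends found at positions:
  (0, 5)
  (2, 4)
  (3, 1)
  (5, 0)
  (5, 5)
Total dead ends: 5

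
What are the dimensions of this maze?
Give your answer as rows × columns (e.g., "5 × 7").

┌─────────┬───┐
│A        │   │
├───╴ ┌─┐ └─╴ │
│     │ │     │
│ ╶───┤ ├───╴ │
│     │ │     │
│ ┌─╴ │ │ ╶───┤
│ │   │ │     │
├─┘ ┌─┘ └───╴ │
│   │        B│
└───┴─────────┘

Counting the maze dimensions:
Rows (vertical): 5
Columns (horizontal): 7
Dimensions: 5 × 7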